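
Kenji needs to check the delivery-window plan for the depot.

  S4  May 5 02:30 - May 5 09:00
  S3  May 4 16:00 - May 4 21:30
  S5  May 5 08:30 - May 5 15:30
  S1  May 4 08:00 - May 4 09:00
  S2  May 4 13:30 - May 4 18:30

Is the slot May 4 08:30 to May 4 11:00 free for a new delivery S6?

S1: starts May 4 08:00 before S6 ends May 4 11:00, and ends May 4 09:00 after S6 starts May 4 08:30 → overlap.
S2: starts May 4 13:30 at or after S6 ends May 4 11:00 → clear.
S3: starts May 4 16:00 at or after S6 ends May 4 11:00 → clear.
S4: starts May 5 02:30 at or after S6 ends May 4 11:00 → clear.
S5: starts May 5 08:30 at or after S6 ends May 4 11:00 → clear.
S6 overlaps S1.

No — it overlaps S1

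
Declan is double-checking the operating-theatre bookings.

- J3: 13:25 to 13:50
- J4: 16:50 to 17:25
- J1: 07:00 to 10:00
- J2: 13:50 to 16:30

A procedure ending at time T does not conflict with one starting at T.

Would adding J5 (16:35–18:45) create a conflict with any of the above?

J1: ends 10:00 at or before J5 starts 16:35 → clear.
J3: ends 13:50 at or before J5 starts 16:35 → clear.
J2: ends 16:30 at or before J5 starts 16:35 → clear.
J4: starts 16:50 before J5 ends 18:45, and ends 17:25 after J5 starts 16:35 → overlap.
J5 overlaps J4.

Yes — it overlaps J4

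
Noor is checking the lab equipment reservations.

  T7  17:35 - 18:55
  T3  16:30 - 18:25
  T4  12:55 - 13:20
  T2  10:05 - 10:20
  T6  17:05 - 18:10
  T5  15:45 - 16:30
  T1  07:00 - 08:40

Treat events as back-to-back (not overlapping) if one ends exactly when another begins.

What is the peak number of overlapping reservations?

Sweep the timeline, counting +1 at each start and −1 at each end (ends before starts at a tie):
07:00 start T1 → 1
08:40 end T1 → 0
10:05 start T2 → 1
10:20 end T2 → 0
12:55 start T4 → 1
13:20 end T4 → 0
15:45 start T5 → 1
16:30 end T5 → 0
16:30 start T3 → 1
17:05 start T6 → 2
17:35 start T7 → 3
18:10 end T6 → 2
18:25 end T3 → 1
18:55 end T7 → 0
Peak is 3, at 17:35 (T3, T6, T7).

3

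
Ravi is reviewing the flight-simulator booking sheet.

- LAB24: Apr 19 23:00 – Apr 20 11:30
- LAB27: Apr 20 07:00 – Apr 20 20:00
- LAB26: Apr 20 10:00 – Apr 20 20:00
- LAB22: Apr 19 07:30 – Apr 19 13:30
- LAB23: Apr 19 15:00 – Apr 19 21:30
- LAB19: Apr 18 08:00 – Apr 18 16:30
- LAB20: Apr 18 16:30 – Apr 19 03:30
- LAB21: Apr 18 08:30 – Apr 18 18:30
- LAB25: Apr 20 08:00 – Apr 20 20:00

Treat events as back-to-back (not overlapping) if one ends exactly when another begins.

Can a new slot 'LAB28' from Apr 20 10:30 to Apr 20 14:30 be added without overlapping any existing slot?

LAB19: ends Apr 18 16:30 at or before LAB28 starts Apr 20 10:30 → clear.
LAB21: ends Apr 18 18:30 at or before LAB28 starts Apr 20 10:30 → clear.
LAB20: ends Apr 19 03:30 at or before LAB28 starts Apr 20 10:30 → clear.
LAB22: ends Apr 19 13:30 at or before LAB28 starts Apr 20 10:30 → clear.
LAB23: ends Apr 19 21:30 at or before LAB28 starts Apr 20 10:30 → clear.
LAB24: starts Apr 19 23:00 before LAB28 ends Apr 20 14:30, and ends Apr 20 11:30 after LAB28 starts Apr 20 10:30 → overlap.
LAB27: starts Apr 20 07:00 before LAB28 ends Apr 20 14:30, and ends Apr 20 20:00 after LAB28 starts Apr 20 10:30 → overlap.
LAB25: starts Apr 20 08:00 before LAB28 ends Apr 20 14:30, and ends Apr 20 20:00 after LAB28 starts Apr 20 10:30 → overlap.
LAB26: starts Apr 20 10:00 before LAB28 ends Apr 20 14:30, and ends Apr 20 20:00 after LAB28 starts Apr 20 10:30 → overlap.
LAB28 overlaps LAB24, LAB25, LAB26, LAB27.

No — it overlaps LAB24, LAB25, LAB26, LAB27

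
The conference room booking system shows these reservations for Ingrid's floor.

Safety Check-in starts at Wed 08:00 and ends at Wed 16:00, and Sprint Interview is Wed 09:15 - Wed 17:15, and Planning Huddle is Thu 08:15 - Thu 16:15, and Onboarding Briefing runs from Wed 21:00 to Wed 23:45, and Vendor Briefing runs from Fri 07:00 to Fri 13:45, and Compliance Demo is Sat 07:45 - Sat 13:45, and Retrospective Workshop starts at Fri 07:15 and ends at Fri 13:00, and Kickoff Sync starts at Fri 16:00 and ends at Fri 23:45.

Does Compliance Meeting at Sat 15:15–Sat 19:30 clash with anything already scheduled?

No — it doesn't clash with anything

Safety Check-in: ends Wed 16:00 at or before Compliance Meeting starts Sat 15:15 → clear.
Sprint Interview: ends Wed 17:15 at or before Compliance Meeting starts Sat 15:15 → clear.
Onboarding Briefing: ends Wed 23:45 at or before Compliance Meeting starts Sat 15:15 → clear.
Planning Huddle: ends Thu 16:15 at or before Compliance Meeting starts Sat 15:15 → clear.
Vendor Briefing: ends Fri 13:45 at or before Compliance Meeting starts Sat 15:15 → clear.
Retrospective Workshop: ends Fri 13:00 at or before Compliance Meeting starts Sat 15:15 → clear.
Kickoff Sync: ends Fri 23:45 at or before Compliance Meeting starts Sat 15:15 → clear.
Compliance Demo: ends Sat 13:45 at or before Compliance Meeting starts Sat 15:15 → clear.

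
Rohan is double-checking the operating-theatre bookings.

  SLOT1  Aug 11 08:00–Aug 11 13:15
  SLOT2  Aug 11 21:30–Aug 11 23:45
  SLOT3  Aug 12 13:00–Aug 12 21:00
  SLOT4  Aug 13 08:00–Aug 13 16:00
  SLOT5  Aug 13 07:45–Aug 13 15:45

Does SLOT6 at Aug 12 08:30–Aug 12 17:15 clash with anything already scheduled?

Yes — it overlaps SLOT3

SLOT1: ends Aug 11 13:15 at or before SLOT6 starts Aug 12 08:30 → clear.
SLOT2: ends Aug 11 23:45 at or before SLOT6 starts Aug 12 08:30 → clear.
SLOT3: starts Aug 12 13:00 before SLOT6 ends Aug 12 17:15, and ends Aug 12 21:00 after SLOT6 starts Aug 12 08:30 → overlap.
SLOT5: starts Aug 13 07:45 at or after SLOT6 ends Aug 12 17:15 → clear.
SLOT4: starts Aug 13 08:00 at or after SLOT6 ends Aug 12 17:15 → clear.
SLOT6 overlaps SLOT3.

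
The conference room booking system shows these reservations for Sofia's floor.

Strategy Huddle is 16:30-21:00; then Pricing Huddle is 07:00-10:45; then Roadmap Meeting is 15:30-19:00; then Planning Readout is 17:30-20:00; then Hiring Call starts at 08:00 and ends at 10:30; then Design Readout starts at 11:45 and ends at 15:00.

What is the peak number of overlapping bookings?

Sweep the timeline, counting +1 at each start and −1 at each end (ends before starts at a tie):
07:00 start Pricing Huddle → 1
08:00 start Hiring Call → 2
10:30 end Hiring Call → 1
10:45 end Pricing Huddle → 0
11:45 start Design Readout → 1
15:00 end Design Readout → 0
15:30 start Roadmap Meeting → 1
16:30 start Strategy Huddle → 2
17:30 start Planning Readout → 3
19:00 end Roadmap Meeting → 2
20:00 end Planning Readout → 1
21:00 end Strategy Huddle → 0
Peak is 3, at 17:30 (Planning Readout, Roadmap Meeting, Strategy Huddle).

3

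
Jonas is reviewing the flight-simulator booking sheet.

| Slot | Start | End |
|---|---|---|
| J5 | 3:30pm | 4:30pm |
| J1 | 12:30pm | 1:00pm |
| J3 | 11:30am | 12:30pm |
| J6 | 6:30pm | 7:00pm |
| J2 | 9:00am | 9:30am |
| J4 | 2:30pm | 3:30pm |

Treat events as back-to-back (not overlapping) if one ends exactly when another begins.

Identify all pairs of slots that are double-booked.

Sorted by start: J2, J3, J1, J4, J5, J6.
J3 starts after J2 ends — done with J2.
J1 starts exactly when J3 ends (back-to-back, no overlap) — done with J3.
J4 starts after J1 ends — done with J1.
J5 starts exactly when J4 ends (back-to-back, no overlap) — done with J4.
J6 starts after J5 ends.

none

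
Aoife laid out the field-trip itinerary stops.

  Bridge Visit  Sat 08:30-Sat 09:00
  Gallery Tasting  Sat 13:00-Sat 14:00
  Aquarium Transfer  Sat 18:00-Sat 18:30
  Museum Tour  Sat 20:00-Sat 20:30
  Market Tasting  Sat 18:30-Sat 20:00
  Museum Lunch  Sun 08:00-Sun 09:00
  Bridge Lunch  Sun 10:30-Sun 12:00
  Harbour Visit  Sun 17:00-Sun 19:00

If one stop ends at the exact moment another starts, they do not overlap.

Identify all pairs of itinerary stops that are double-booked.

no conflicts

Sorted by start: Bridge Visit, Gallery Tasting, Aquarium Transfer, Market Tasting, Museum Tour, Museum Lunch, Bridge Lunch, Harbour Visit.
Gallery Tasting starts after Bridge Visit ends, so Bridge Visit has no further overlaps.
Aquarium Transfer starts after Gallery Tasting ends, so Gallery Tasting has no further overlaps.
Market Tasting starts exactly when Aquarium Transfer ends (back-to-back, no overlap), so Aquarium Transfer has no further overlaps.
Museum Tour starts exactly when Market Tasting ends (back-to-back, no overlap), so Market Tasting has no further overlaps.
Museum Lunch starts after Museum Tour ends, so Museum Tour has no further overlaps.
Bridge Lunch starts after Museum Lunch ends, so Museum Lunch has no further overlaps.
Harbour Visit starts after Bridge Lunch ends.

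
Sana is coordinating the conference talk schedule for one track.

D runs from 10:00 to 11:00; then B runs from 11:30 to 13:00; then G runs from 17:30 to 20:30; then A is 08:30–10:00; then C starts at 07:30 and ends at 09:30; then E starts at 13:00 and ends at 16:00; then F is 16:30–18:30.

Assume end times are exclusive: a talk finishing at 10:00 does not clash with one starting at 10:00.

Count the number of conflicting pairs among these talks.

2

Check each pair: they overlap iff neither finishes before the other starts.
Sorted by start: C, A, D, B, E, F, G.
A starts before C ends → C and A overlap.
D starts after C ends, so C has no further overlaps.
D starts exactly when A ends (back-to-back, no overlap), so A has no further overlaps.
B starts after D ends, so D has no further overlaps.
E starts exactly when B ends (back-to-back, no overlap), so B has no further overlaps.
F starts after E ends, so E has no further overlaps.
G starts before F ends → F and G overlap.
Overlapping pairs: A & C, F & G — 2 in total.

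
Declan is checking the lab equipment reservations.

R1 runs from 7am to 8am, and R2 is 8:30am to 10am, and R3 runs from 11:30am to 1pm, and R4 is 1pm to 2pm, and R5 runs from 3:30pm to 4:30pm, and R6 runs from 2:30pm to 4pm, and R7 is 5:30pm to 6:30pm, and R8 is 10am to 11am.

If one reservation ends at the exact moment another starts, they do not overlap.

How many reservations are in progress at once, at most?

2

Sort all start/end points and keep a running count:
7am start R1 → 1
8am end R1 → 0
8:30am start R2 → 1
10am end R2 → 0
10am start R8 → 1
11am end R8 → 0
11:30am start R3 → 1
1pm end R3 → 0
1pm start R4 → 1
2pm end R4 → 0
2:30pm start R6 → 1
3:30pm start R5 → 2
4pm end R6 → 1
4:30pm end R5 → 0
5:30pm start R7 → 1
6:30pm end R7 → 0
Peak is 2, at 3:30pm (R5, R6).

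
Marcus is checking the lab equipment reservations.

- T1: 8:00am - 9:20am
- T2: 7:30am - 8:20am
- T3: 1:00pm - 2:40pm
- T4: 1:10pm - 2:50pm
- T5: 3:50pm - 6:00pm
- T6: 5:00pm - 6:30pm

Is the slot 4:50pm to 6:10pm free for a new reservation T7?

T2: ends 8:20am at or before T7 starts 4:50pm → clear.
T1: ends 9:20am at or before T7 starts 4:50pm → clear.
T3: ends 2:40pm at or before T7 starts 4:50pm → clear.
T4: ends 2:50pm at or before T7 starts 4:50pm → clear.
T5: starts 3:50pm before T7 ends 6:10pm, and ends 6:00pm after T7 starts 4:50pm → overlap.
T6: starts 5:00pm before T7 ends 6:10pm, and ends 6:30pm after T7 starts 4:50pm → overlap.
T7 overlaps T5, T6.

No — it overlaps T5, T6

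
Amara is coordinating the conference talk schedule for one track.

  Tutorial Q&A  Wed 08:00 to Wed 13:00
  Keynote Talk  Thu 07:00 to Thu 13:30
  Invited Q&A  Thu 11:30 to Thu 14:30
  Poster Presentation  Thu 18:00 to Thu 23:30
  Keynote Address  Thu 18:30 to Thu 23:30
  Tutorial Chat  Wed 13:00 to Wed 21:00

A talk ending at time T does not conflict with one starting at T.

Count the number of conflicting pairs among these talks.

Sorted by start: Tutorial Q&A, Tutorial Chat, Keynote Talk, Invited Q&A, Poster Presentation, Keynote Address.
Tutorial Chat starts exactly when Tutorial Q&A ends (back-to-back, no overlap), so nothing later overlaps Tutorial Q&A either.
Keynote Talk starts after Tutorial Chat ends, so nothing later overlaps Tutorial Chat either.
Invited Q&A starts before Keynote Talk ends → Keynote Talk and Invited Q&A overlap.
Poster Presentation starts after Keynote Talk ends, so nothing later overlaps Keynote Talk either.
Poster Presentation starts after Invited Q&A ends, so nothing later overlaps Invited Q&A either.
Keynote Address starts before Poster Presentation ends → Poster Presentation and Keynote Address overlap.
Overlapping pairs: Invited Q&A & Keynote Talk, Keynote Address & Poster Presentation — 2 in total.

2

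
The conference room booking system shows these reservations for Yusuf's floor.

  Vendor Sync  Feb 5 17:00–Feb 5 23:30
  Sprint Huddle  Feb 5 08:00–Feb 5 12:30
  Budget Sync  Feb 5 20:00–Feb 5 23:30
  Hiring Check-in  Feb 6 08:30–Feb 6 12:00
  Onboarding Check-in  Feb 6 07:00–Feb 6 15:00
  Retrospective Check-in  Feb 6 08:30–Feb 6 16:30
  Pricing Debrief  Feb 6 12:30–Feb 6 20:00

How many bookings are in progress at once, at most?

Sweep the timeline, counting +1 at each start and −1 at each end (ends before starts at a tie):
Feb 5 08:00 start Sprint Huddle → 1
Feb 5 12:30 end Sprint Huddle → 0
Feb 5 17:00 start Vendor Sync → 1
Feb 5 20:00 start Budget Sync → 2
Feb 5 23:30 end Budget Sync → 1
Feb 5 23:30 end Vendor Sync → 0
Feb 6 07:00 start Onboarding Check-in → 1
Feb 6 08:30 start Hiring Check-in → 2
Feb 6 08:30 start Retrospective Check-in → 3
Feb 6 12:00 end Hiring Check-in → 2
Feb 6 12:30 start Pricing Debrief → 3
Feb 6 15:00 end Onboarding Check-in → 2
Feb 6 16:30 end Retrospective Check-in → 1
Feb 6 20:00 end Pricing Debrief → 0
Peak is 3, at Feb 6 08:30 (Hiring Check-in, Onboarding Check-in, Retrospective Check-in).

3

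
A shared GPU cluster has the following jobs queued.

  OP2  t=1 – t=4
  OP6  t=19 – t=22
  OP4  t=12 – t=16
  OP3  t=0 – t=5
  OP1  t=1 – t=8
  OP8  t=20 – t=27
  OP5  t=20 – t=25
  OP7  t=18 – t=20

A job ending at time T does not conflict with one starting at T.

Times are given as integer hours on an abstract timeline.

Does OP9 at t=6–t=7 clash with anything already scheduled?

Yes — it overlaps OP1

OP3: ends t=5 at or before OP9 starts t=6 → clear.
OP1: starts t=1 before OP9 ends t=7, and ends t=8 after OP9 starts t=6 → overlap.
OP2: ends t=4 at or before OP9 starts t=6 → clear.
OP4: starts t=12 at or after OP9 ends t=7 → clear.
OP7: starts t=18 at or after OP9 ends t=7 → clear.
OP6: starts t=19 at or after OP9 ends t=7 → clear.
OP5: starts t=20 at or after OP9 ends t=7 → clear.
OP8: starts t=20 at or after OP9 ends t=7 → clear.
OP9 overlaps OP1.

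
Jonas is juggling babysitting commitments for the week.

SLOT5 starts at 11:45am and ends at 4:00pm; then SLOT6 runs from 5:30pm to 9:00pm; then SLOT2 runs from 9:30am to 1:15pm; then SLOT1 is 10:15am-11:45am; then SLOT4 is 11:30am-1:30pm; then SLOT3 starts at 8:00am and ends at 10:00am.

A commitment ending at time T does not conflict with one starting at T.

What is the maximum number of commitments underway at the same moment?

3

Walk through starts and ends in time order (an end at T is processed before a start at T):
8:00am start SLOT3 → 1
9:30am start SLOT2 → 2
10:00am end SLOT3 → 1
10:15am start SLOT1 → 2
11:30am start SLOT4 → 3
11:45am end SLOT1 → 2
11:45am start SLOT5 → 3
1:15pm end SLOT2 → 2
1:30pm end SLOT4 → 1
4:00pm end SLOT5 → 0
5:30pm start SLOT6 → 1
9:00pm end SLOT6 → 0
Peak is 3, at 11:30am (SLOT1, SLOT2, SLOT4).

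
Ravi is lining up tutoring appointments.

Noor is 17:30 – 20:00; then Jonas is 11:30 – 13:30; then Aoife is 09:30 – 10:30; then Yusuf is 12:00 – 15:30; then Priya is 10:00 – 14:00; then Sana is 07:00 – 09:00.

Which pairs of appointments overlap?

Aoife & Priya, Jonas & Priya, Jonas & Yusuf, Priya & Yusuf

Sorted by start: Sana, Aoife, Priya, Jonas, Yusuf, Noor.
Aoife starts after Sana ends; Sana is clear from here.
Priya starts before Aoife ends → Aoife and Priya overlap.
Jonas starts after Aoife ends; Aoife is clear from here.
Jonas starts before Priya ends → Priya and Jonas overlap.
Yusuf starts before Priya ends → Priya and Yusuf overlap.
Noor starts after Priya ends.
Yusuf starts before Jonas ends → Jonas and Yusuf overlap.
Noor starts after Jonas ends.
Noor starts after Yusuf ends.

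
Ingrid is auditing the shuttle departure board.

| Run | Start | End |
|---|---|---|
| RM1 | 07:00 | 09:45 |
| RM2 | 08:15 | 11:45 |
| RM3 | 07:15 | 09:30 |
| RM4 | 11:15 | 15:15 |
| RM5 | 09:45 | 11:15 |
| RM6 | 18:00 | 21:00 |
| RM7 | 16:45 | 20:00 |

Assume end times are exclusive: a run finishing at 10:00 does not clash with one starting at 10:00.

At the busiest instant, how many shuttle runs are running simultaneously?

Sort all start/end points and keep a running count:
07:00 start RM1 → 1
07:15 start RM3 → 2
08:15 start RM2 → 3
09:30 end RM3 → 2
09:45 end RM1 → 1
09:45 start RM5 → 2
11:15 end RM5 → 1
11:15 start RM4 → 2
11:45 end RM2 → 1
15:15 end RM4 → 0
16:45 start RM7 → 1
18:00 start RM6 → 2
20:00 end RM7 → 1
21:00 end RM6 → 0
Peak is 3, at 08:15 (RM1, RM2, RM3).

3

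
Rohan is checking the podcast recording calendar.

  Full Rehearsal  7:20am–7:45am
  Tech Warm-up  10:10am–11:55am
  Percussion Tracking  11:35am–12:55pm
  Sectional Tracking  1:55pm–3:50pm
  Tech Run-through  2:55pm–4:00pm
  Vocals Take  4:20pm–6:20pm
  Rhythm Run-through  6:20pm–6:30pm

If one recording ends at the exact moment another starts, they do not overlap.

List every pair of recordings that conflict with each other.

Sorted by start: Full Rehearsal, Tech Warm-up, Percussion Tracking, Sectional Tracking, Tech Run-through, Vocals Take, Rhythm Run-through.
Tech Warm-up starts after Full Rehearsal ends, so nothing later overlaps Full Rehearsal either.
Percussion Tracking starts before Tech Warm-up ends → Tech Warm-up and Percussion Tracking overlap.
Sectional Tracking starts after Tech Warm-up ends, so nothing later overlaps Tech Warm-up either.
Sectional Tracking starts after Percussion Tracking ends, so nothing later overlaps Percussion Tracking either.
Tech Run-through starts before Sectional Tracking ends → Sectional Tracking and Tech Run-through overlap.
Vocals Take starts after Sectional Tracking ends, so nothing later overlaps Sectional Tracking either.
Vocals Take starts after Tech Run-through ends, so nothing later overlaps Tech Run-through either.
Rhythm Run-through starts exactly when Vocals Take ends (back-to-back, no overlap).

Percussion Tracking & Tech Warm-up, Sectional Tracking & Tech Run-through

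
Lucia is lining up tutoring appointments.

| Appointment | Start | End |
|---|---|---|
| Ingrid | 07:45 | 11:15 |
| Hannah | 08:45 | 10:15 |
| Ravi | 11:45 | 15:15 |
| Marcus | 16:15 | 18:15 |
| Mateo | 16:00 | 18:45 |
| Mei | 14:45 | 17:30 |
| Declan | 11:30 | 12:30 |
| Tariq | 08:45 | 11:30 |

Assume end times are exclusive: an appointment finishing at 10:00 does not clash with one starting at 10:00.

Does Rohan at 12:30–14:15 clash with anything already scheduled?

Ingrid: ends 11:15 at or before Rohan starts 12:30 → clear.
Tariq: ends 11:30 at or before Rohan starts 12:30 → clear.
Hannah: ends 10:15 at or before Rohan starts 12:30 → clear.
Declan: ends 12:30 at or before Rohan starts 12:30 → clear.
Ravi: starts 11:45 before Rohan ends 14:15, and ends 15:15 after Rohan starts 12:30 → overlap.
Mei: starts 14:45 at or after Rohan ends 14:15 → clear.
Mateo: starts 16:00 at or after Rohan ends 14:15 → clear.
Marcus: starts 16:15 at or after Rohan ends 14:15 → clear.
Rohan overlaps Ravi.

Yes — it overlaps Ravi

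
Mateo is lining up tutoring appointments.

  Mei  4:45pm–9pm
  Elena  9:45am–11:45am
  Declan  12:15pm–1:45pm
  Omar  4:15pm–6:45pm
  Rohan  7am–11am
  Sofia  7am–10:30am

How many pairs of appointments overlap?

Sorted by start: Rohan, Sofia, Elena, Declan, Omar, Mei.
Sofia starts before Rohan ends → Rohan and Sofia overlap.
Elena starts before Rohan ends → Rohan and Elena overlap.
Declan starts after Rohan ends — done with Rohan.
Elena starts before Sofia ends → Sofia and Elena overlap.
Declan starts after Sofia ends — done with Sofia.
Declan starts after Elena ends — done with Elena.
Omar starts after Declan ends — done with Declan.
Mei starts before Omar ends → Omar and Mei overlap.
Overlapping pairs: Elena & Rohan, Elena & Sofia, Mei & Omar, Rohan & Sofia — 4 in total.

4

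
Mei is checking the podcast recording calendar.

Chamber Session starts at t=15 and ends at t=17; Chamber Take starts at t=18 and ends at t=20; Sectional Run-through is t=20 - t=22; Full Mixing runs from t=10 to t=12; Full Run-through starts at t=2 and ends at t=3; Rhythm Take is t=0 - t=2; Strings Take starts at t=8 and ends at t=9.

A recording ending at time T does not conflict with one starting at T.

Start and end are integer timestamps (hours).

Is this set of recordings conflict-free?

Yes

Sorted by start: Rhythm Take, Full Run-through, Strings Take, Full Mixing, Chamber Session, Chamber Take, Sectional Run-through.
Full Run-through starts exactly when Rhythm Take ends (back-to-back, no overlap) — done with Rhythm Take.
Strings Take starts after Full Run-through ends — done with Full Run-through.
Full Mixing starts after Strings Take ends — done with Strings Take.
Chamber Session starts after Full Mixing ends — done with Full Mixing.
Chamber Take starts after Chamber Session ends — done with Chamber Session.
Sectional Run-through starts exactly when Chamber Take ends (back-to-back, no overlap).
Every pair is clear; the schedule has no overlaps.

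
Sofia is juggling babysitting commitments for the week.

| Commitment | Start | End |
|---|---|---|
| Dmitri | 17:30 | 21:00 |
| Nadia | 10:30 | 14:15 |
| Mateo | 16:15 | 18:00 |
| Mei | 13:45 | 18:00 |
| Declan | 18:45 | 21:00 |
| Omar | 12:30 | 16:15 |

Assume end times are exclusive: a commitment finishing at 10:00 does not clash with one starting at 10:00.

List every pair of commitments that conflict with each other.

Two intervals overlap when each starts before the other ends.
Sorted by start: Nadia, Omar, Mei, Mateo, Dmitri, Declan.
Omar starts before Nadia ends → Nadia and Omar overlap.
Mei starts before Nadia ends → Nadia and Mei overlap.
Mateo starts after Nadia ends, so nothing later overlaps Nadia either.
Mei starts before Omar ends → Omar and Mei overlap.
Mateo starts exactly when Omar ends (back-to-back, no overlap), so nothing later overlaps Omar either.
Mateo starts before Mei ends → Mei and Mateo overlap.
Dmitri starts before Mei ends → Mei and Dmitri overlap.
Declan starts after Mei ends.
Dmitri starts before Mateo ends → Mateo and Dmitri overlap.
Declan starts after Mateo ends.
Declan starts before Dmitri ends → Dmitri and Declan overlap.

Declan & Dmitri, Dmitri & Mateo, Dmitri & Mei, Mateo & Mei, Mei & Nadia, Mei & Omar, Nadia & Omar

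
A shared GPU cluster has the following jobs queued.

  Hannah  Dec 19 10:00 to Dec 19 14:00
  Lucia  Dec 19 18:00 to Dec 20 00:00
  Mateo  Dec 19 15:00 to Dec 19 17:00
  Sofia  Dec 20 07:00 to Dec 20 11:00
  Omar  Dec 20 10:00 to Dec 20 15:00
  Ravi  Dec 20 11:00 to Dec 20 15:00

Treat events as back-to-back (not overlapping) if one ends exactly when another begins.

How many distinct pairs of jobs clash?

2

Check each pair: they overlap iff neither finishes before the other starts.
Sorted by start: Hannah, Mateo, Lucia, Sofia, Omar, Ravi.
Mateo starts after Hannah ends, so nothing later overlaps Hannah either.
Lucia starts after Mateo ends, so nothing later overlaps Mateo either.
Sofia starts after Lucia ends, so nothing later overlaps Lucia either.
Omar starts before Sofia ends → Sofia and Omar overlap.
Ravi starts exactly when Sofia ends (back-to-back, no overlap).
Ravi starts before Omar ends → Omar and Ravi overlap.
Overlapping pairs: Omar & Ravi, Omar & Sofia — 2 in total.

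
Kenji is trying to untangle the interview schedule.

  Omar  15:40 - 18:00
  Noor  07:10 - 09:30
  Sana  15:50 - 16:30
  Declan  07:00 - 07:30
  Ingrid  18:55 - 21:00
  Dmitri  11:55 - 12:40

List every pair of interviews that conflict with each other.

Declan & Noor, Omar & Sana

Sorted by start: Declan, Noor, Dmitri, Omar, Sana, Ingrid.
Noor starts before Declan ends → Declan and Noor overlap.
Dmitri starts after Declan ends — done with Declan.
Dmitri starts after Noor ends — done with Noor.
Omar starts after Dmitri ends — done with Dmitri.
Sana starts before Omar ends → Omar and Sana overlap.
Ingrid starts after Omar ends.
Ingrid starts after Sana ends.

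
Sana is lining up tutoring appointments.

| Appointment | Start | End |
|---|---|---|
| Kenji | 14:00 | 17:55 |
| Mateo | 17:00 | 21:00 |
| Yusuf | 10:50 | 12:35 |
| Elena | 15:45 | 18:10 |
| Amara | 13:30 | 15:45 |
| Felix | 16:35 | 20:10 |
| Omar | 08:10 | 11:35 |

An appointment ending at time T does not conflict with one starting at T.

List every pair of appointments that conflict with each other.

Check each pair: they overlap iff neither finishes before the other starts.
Sorted by start: Omar, Yusuf, Amara, Kenji, Elena, Felix, Mateo.
Yusuf starts before Omar ends → Omar and Yusuf overlap.
Amara starts after Omar ends, so Omar has no further overlaps.
Amara starts after Yusuf ends, so Yusuf has no further overlaps.
Kenji starts before Amara ends → Amara and Kenji overlap.
Elena starts exactly when Amara ends (back-to-back, no overlap), so Amara has no further overlaps.
Elena starts before Kenji ends → Kenji and Elena overlap.
Felix starts before Kenji ends → Kenji and Felix overlap.
Mateo starts before Kenji ends → Kenji and Mateo overlap.
Felix starts before Elena ends → Elena and Felix overlap.
Mateo starts before Elena ends → Elena and Mateo overlap.
Mateo starts before Felix ends → Felix and Mateo overlap.

Amara & Kenji, Elena & Felix, Elena & Kenji, Elena & Mateo, Felix & Kenji, Felix & Mateo, Kenji & Mateo, Omar & Yusuf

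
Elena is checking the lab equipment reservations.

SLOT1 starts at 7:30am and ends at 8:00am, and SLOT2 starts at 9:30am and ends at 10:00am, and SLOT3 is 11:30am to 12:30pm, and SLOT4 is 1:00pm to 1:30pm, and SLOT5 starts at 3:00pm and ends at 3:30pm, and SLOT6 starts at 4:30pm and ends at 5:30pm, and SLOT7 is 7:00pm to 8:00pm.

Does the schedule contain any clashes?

Two intervals overlap when each starts before the other ends.
Sorted by start: SLOT1, SLOT2, SLOT3, SLOT4, SLOT5, SLOT6, SLOT7.
SLOT2 starts after SLOT1 ends, so SLOT1 has no further overlaps.
SLOT3 starts after SLOT2 ends, so SLOT2 has no further overlaps.
SLOT4 starts after SLOT3 ends, so SLOT3 has no further overlaps.
SLOT5 starts after SLOT4 ends, so SLOT4 has no further overlaps.
SLOT6 starts after SLOT5 ends, so SLOT5 has no further overlaps.
SLOT7 starts after SLOT6 ends.
Every pair is clear; the schedule has no overlaps.

No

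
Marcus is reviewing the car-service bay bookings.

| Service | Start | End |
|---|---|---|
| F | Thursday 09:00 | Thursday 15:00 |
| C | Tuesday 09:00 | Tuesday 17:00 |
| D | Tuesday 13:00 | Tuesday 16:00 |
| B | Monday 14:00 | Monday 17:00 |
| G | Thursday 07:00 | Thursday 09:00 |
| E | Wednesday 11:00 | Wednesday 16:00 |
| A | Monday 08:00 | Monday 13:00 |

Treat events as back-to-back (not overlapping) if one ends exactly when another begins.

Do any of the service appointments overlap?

Two intervals overlap when each starts before the other ends.
Sorted by start: A, B, C, D, E, G, F.
B starts after A ends, so nothing later overlaps A either.
C starts after B ends, so nothing later overlaps B either.
D starts before C ends → C and D overlap.
That's a conflict, so the schedule is not conflict-free.

Yes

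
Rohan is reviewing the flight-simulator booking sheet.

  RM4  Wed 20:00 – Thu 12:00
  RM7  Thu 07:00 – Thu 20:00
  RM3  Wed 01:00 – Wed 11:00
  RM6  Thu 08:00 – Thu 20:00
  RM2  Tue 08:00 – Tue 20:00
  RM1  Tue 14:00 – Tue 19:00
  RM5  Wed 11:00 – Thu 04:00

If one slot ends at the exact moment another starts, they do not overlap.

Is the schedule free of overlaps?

No

Sorted by start: RM2, RM1, RM3, RM5, RM4, RM7, RM6.
RM1 starts before RM2 ends → RM2 and RM1 overlap.
That's a conflict, so the schedule is not conflict-free.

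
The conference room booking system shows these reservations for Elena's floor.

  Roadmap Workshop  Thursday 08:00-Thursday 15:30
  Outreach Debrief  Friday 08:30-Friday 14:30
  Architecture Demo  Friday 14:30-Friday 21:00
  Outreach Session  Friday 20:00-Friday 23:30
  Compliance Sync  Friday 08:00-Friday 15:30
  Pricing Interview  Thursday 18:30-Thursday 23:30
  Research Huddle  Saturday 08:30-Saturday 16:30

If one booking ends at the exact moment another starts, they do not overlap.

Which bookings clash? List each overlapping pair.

Architecture Demo & Compliance Sync, Architecture Demo & Outreach Session, Compliance Sync & Outreach Debrief

Sorted by start: Roadmap Workshop, Pricing Interview, Compliance Sync, Outreach Debrief, Architecture Demo, Outreach Session, Research Huddle.
Pricing Interview starts after Roadmap Workshop ends — done with Roadmap Workshop.
Compliance Sync starts after Pricing Interview ends — done with Pricing Interview.
Outreach Debrief starts before Compliance Sync ends → Compliance Sync and Outreach Debrief overlap.
Architecture Demo starts before Compliance Sync ends → Compliance Sync and Architecture Demo overlap.
Outreach Session starts after Compliance Sync ends — done with Compliance Sync.
Architecture Demo starts exactly when Outreach Debrief ends (back-to-back, no overlap) — done with Outreach Debrief.
Outreach Session starts before Architecture Demo ends → Architecture Demo and Outreach Session overlap.
Research Huddle starts after Architecture Demo ends.
Research Huddle starts after Outreach Session ends.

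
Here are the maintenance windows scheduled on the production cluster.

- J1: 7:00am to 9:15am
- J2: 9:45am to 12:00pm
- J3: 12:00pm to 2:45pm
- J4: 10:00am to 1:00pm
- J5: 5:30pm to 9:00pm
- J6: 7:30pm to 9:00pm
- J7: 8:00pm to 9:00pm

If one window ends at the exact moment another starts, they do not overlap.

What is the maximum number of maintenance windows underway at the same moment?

Walk through starts and ends in time order (an end at T is processed before a start at T):
7:00am start J1 → 1
9:15am end J1 → 0
9:45am start J2 → 1
10:00am start J4 → 2
12:00pm end J2 → 1
12:00pm start J3 → 2
1:00pm end J4 → 1
2:45pm end J3 → 0
5:30pm start J5 → 1
7:30pm start J6 → 2
8:00pm start J7 → 3
9:00pm end J5 → 2
9:00pm end J6 → 1
9:00pm end J7 → 0
Peak is 3, at 8:00pm (J5, J6, J7).

3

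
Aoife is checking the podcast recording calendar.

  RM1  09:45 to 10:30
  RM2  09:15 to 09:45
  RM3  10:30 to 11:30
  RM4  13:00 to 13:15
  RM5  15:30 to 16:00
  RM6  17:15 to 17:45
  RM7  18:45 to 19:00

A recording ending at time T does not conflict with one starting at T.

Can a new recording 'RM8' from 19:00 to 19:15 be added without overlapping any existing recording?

RM2: ends 09:45 at or before RM8 starts 19:00 → clear.
RM1: ends 10:30 at or before RM8 starts 19:00 → clear.
RM3: ends 11:30 at or before RM8 starts 19:00 → clear.
RM4: ends 13:15 at or before RM8 starts 19:00 → clear.
RM5: ends 16:00 at or before RM8 starts 19:00 → clear.
RM6: ends 17:45 at or before RM8 starts 19:00 → clear.
RM7: ends 19:00 at or before RM8 starts 19:00 → clear.

Yes — the slot is free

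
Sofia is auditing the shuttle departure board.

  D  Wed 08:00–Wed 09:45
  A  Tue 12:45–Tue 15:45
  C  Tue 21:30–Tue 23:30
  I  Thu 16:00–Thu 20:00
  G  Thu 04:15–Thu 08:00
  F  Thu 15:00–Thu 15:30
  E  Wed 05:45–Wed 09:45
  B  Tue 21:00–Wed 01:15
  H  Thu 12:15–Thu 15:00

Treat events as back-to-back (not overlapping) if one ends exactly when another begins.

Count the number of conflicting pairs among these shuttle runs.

Sorted by start: A, B, C, E, D, G, H, F, I.
B starts after A ends — done with A.
C starts before B ends → B and C overlap.
E starts after B ends — done with B.
E starts after C ends — done with C.
D starts before E ends → E and D overlap.
G starts after E ends — done with E.
G starts after D ends — done with D.
H starts after G ends — done with G.
F starts exactly when H ends (back-to-back, no overlap) — done with H.
I starts after F ends.
Overlapping pairs: B & C, D & E — 2 in total.

2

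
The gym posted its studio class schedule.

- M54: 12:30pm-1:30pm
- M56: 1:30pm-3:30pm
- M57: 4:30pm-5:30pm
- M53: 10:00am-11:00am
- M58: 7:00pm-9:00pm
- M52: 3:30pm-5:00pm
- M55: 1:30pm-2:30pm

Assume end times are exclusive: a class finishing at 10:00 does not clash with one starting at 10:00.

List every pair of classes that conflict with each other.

M52 & M57, M55 & M56

Sorted by start: M53, M54, M55, M56, M52, M57, M58.
M54 starts after M53 ends, so nothing later overlaps M53 either.
M55 starts exactly when M54 ends (back-to-back, no overlap), so nothing later overlaps M54 either.
M56 starts before M55 ends → M55 and M56 overlap.
M52 starts after M55 ends, so nothing later overlaps M55 either.
M52 starts exactly when M56 ends (back-to-back, no overlap), so nothing later overlaps M56 either.
M57 starts before M52 ends → M52 and M57 overlap.
M58 starts after M52 ends.
M58 starts after M57 ends.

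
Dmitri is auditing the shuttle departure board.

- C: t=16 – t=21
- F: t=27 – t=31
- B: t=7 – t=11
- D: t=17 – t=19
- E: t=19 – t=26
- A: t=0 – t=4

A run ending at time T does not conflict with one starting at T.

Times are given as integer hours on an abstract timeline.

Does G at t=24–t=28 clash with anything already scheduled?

A: ends t=4 at or before G starts t=24 → clear.
B: ends t=11 at or before G starts t=24 → clear.
C: ends t=21 at or before G starts t=24 → clear.
D: ends t=19 at or before G starts t=24 → clear.
E: starts t=19 before G ends t=28, and ends t=26 after G starts t=24 → overlap.
F: starts t=27 before G ends t=28, and ends t=31 after G starts t=24 → overlap.
G overlaps E, F.

Yes — it overlaps E, F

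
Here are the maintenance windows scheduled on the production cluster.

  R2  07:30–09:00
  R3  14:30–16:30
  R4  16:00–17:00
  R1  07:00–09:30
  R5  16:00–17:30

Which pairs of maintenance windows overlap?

R1 & R2, R3 & R4, R3 & R5, R4 & R5

Check each pair: they overlap iff neither finishes before the other starts.
Sorted by start: R1, R2, R3, R4, R5.
R2 starts before R1 ends → R1 and R2 overlap.
R3 starts after R1 ends, so R1 has no further overlaps.
R3 starts after R2 ends, so R2 has no further overlaps.
R4 starts before R3 ends → R3 and R4 overlap.
R5 starts before R3 ends → R3 and R5 overlap.
R5 starts before R4 ends → R4 and R5 overlap.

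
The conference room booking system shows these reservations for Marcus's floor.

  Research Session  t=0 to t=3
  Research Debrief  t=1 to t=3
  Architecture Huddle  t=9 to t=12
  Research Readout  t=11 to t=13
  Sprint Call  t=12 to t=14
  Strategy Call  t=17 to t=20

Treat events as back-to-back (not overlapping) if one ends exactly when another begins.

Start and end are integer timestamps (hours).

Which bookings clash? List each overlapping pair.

Sorted by start: Research Session, Research Debrief, Architecture Huddle, Research Readout, Sprint Call, Strategy Call.
Research Debrief starts before Research Session ends → Research Session and Research Debrief overlap.
Architecture Huddle starts after Research Session ends, so nothing later overlaps Research Session either.
Architecture Huddle starts after Research Debrief ends, so nothing later overlaps Research Debrief either.
Research Readout starts before Architecture Huddle ends → Architecture Huddle and Research Readout overlap.
Sprint Call starts exactly when Architecture Huddle ends (back-to-back, no overlap), so nothing later overlaps Architecture Huddle either.
Sprint Call starts before Research Readout ends → Research Readout and Sprint Call overlap.
Strategy Call starts after Research Readout ends.
Strategy Call starts after Sprint Call ends.

Architecture Huddle & Research Readout, Research Debrief & Research Session, Research Readout & Sprint Call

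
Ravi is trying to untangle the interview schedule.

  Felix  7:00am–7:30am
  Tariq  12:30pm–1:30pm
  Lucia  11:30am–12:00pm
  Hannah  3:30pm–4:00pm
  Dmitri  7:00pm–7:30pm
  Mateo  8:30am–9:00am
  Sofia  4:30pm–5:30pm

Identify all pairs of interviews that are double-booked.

no conflicts

Check each pair: they overlap iff neither finishes before the other starts.
Sorted by start: Felix, Mateo, Lucia, Tariq, Hannah, Sofia, Dmitri.
Mateo starts after Felix ends — done with Felix.
Lucia starts after Mateo ends — done with Mateo.
Tariq starts after Lucia ends — done with Lucia.
Hannah starts after Tariq ends — done with Tariq.
Sofia starts after Hannah ends — done with Hannah.
Dmitri starts after Sofia ends.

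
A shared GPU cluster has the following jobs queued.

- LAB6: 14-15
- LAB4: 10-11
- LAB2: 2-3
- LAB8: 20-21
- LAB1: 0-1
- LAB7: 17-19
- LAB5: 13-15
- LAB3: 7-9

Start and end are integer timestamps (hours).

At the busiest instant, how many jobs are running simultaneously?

Sweep the timeline, counting +1 at each start and −1 at each end (ends before starts at a tie):
0 start LAB1 → 1
1 end LAB1 → 0
2 start LAB2 → 1
3 end LAB2 → 0
7 start LAB3 → 1
9 end LAB3 → 0
10 start LAB4 → 1
11 end LAB4 → 0
13 start LAB5 → 1
14 start LAB6 → 2
15 end LAB5 → 1
15 end LAB6 → 0
17 start LAB7 → 1
19 end LAB7 → 0
20 start LAB8 → 1
21 end LAB8 → 0
Peak is 2, at 14 (LAB5, LAB6).

2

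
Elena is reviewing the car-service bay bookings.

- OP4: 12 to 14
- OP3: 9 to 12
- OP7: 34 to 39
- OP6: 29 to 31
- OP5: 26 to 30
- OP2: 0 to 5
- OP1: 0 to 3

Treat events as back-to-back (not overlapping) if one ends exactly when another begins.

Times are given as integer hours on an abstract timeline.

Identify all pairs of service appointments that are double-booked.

OP1 & OP2, OP5 & OP6

Two intervals overlap when each starts before the other ends.
Sorted by start: OP1, OP2, OP3, OP4, OP5, OP6, OP7.
OP2 starts before OP1 ends → OP1 and OP2 overlap.
OP3 starts after OP1 ends, so OP1 has no further overlaps.
OP3 starts after OP2 ends, so OP2 has no further overlaps.
OP4 starts exactly when OP3 ends (back-to-back, no overlap), so OP3 has no further overlaps.
OP5 starts after OP4 ends, so OP4 has no further overlaps.
OP6 starts before OP5 ends → OP5 and OP6 overlap.
OP7 starts after OP5 ends.
OP7 starts after OP6 ends.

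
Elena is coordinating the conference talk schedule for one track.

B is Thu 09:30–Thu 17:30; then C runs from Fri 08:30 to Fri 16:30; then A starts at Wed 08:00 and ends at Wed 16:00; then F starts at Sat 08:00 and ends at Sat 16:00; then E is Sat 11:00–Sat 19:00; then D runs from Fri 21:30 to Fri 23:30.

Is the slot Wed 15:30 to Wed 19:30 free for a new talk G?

No — it overlaps A

A: starts Wed 08:00 before G ends Wed 19:30, and ends Wed 16:00 after G starts Wed 15:30 → overlap.
B: starts Thu 09:30 at or after G ends Wed 19:30 → clear.
C: starts Fri 08:30 at or after G ends Wed 19:30 → clear.
D: starts Fri 21:30 at or after G ends Wed 19:30 → clear.
F: starts Sat 08:00 at or after G ends Wed 19:30 → clear.
E: starts Sat 11:00 at or after G ends Wed 19:30 → clear.
G overlaps A.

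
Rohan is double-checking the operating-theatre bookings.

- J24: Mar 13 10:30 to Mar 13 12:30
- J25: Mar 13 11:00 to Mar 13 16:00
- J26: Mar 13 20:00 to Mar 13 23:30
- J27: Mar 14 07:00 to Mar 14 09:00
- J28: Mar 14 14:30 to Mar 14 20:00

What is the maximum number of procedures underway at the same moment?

2

Walk through starts and ends in time order (an end at T is processed before a start at T):
Mar 13 10:30 start J24 → 1
Mar 13 11:00 start J25 → 2
Mar 13 12:30 end J24 → 1
Mar 13 16:00 end J25 → 0
Mar 13 20:00 start J26 → 1
Mar 13 23:30 end J26 → 0
Mar 14 07:00 start J27 → 1
Mar 14 09:00 end J27 → 0
Mar 14 14:30 start J28 → 1
Mar 14 20:00 end J28 → 0
Peak is 2, at Mar 13 11:00 (J24, J25).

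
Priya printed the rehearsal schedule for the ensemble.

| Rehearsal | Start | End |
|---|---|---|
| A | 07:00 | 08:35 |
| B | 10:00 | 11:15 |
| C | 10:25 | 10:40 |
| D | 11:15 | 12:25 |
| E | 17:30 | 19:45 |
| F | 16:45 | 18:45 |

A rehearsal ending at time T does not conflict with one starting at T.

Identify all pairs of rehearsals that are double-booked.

B & C, E & F

Sorted by start: A, B, C, D, F, E.
B starts after A ends, so A has no further overlaps.
C starts before B ends → B and C overlap.
D starts exactly when B ends (back-to-back, no overlap), so B has no further overlaps.
D starts after C ends, so C has no further overlaps.
F starts after D ends, so D has no further overlaps.
E starts before F ends → F and E overlap.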